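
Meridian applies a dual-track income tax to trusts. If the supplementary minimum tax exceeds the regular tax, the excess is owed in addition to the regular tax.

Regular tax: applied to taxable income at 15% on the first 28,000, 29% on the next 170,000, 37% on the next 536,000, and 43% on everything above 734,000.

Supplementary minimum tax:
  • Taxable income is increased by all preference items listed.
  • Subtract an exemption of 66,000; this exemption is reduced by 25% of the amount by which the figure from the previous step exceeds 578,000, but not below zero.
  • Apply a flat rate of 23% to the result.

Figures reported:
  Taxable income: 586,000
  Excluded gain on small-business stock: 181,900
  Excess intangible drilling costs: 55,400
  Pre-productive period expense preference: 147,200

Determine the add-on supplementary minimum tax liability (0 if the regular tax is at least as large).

Supplementary minimum tax:
  Adjusted income: 586,000 + 181,900 + 55,400 + 147,200 = 970,500
  Exemption: 25% × (970,500 − 578,000) = 98,125 ≥ 66,000, so the exemption is fully phased out
  Base: 970,500 − 0 = 970,500
  970,500 × 23% = 223,215

Regular tax:
  28,000 × 15% = 4,200
  170,000 × 29% = 49,300
  388,000 × 37% = 143,560
  → 197,060

Excess of supplementary minimum tax over regular tax: 223,215 − 197,060 = 26,155.

26,155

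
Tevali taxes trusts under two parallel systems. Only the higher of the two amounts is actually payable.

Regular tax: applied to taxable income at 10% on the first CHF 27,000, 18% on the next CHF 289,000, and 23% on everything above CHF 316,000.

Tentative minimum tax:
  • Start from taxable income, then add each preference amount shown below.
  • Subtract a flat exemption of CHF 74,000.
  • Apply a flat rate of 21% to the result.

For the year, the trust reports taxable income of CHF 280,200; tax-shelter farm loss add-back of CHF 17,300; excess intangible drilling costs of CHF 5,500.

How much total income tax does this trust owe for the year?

Regular tax:
  CHF 27,000 × 10% = CHF 2,700
  CHF 253,200 × 18% = CHF 45,576
  → CHF 48,276

Tentative minimum tax:
  Adjusted income: CHF 280,200 + CHF 17,300 + CHF 5,500 = CHF 303,000
  Less exemption CHF 74,000 → base CHF 229,000
  CHF 229,000 × 21% = CHF 48,090

CHF 48,276 > CHF 48,090, so the regular tax governs.

CHF 48,276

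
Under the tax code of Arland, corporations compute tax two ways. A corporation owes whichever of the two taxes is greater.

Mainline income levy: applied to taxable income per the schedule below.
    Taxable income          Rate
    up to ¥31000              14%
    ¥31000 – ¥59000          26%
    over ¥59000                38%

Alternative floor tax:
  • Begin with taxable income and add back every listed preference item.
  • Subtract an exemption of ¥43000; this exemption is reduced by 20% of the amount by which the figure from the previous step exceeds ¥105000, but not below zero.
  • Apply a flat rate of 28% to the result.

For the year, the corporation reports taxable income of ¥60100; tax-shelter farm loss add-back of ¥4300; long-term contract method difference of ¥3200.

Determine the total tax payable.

Mainline income levy:
  ¥31000 × 14% = ¥4340
  ¥28000 × 26% = ¥7280
  ¥1100 × 38% = ¥418
  → ¥12038

Alternative floor tax:
  Adjusted income: ¥60100 + ¥4300 + ¥3200 = ¥67600
  Exemption: ¥67600 ≤ ¥105000, so full ¥43000 applies
  Base: ¥67600 − ¥43000 = ¥24600
  ¥24600 × 28% = ¥6888

¥12038 > ¥6888, so the mainline income levy governs.

¥12038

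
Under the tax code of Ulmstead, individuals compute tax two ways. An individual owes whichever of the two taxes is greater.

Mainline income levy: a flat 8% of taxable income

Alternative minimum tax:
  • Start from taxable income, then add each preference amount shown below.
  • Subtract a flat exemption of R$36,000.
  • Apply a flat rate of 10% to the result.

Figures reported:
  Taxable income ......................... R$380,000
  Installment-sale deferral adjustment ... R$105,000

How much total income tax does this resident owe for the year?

Alternative minimum tax:
  Adjusted income: R$380,000 + R$105,000 = R$485,000
  Less exemption R$36,000 → base R$449,000
  R$449,000 × 10% = R$44,900

Mainline income levy:
  R$380,000 × 8% = R$30,400

R$44,900 > R$30,400, so the alternative minimum tax is the binding amount.

R$44,900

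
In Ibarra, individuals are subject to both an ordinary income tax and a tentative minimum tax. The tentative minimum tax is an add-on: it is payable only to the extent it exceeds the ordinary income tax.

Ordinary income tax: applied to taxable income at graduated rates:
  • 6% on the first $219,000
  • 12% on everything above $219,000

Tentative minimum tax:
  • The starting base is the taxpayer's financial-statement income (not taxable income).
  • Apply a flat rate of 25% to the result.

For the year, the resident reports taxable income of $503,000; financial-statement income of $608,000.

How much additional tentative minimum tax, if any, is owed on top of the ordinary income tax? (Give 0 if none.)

$104,780

Ordinary income tax:
  $219,000 × 6% = $13,140
  $284,000 × 12% = $34,080
  → $47,220

Tentative minimum tax:
  Base (financial-statement income): $608,000
  $608,000 × 25% = $152,000

Excess of tentative minimum tax over ordinary income tax: $152,000 − $47,220 = $104,780.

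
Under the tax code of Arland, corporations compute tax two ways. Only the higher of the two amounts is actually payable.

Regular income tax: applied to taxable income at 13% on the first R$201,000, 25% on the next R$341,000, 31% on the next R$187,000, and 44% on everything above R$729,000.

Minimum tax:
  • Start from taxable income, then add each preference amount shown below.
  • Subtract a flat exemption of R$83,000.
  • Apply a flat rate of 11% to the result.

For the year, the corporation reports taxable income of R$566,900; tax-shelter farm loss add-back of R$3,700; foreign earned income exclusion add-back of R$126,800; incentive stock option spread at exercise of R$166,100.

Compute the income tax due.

R$119,099

Regular income tax:
  R$201,000 × 13% = R$26,130
  R$341,000 × 25% = R$85,250
  R$24,900 × 31% = R$7,719
  → R$119,099

Minimum tax:
  Adjusted income: R$566,900 + R$3,700 + R$126,800 + R$166,100 = R$863,500
  Less exemption R$83,000 → base R$780,500
  R$780,500 × 11% = R$85,855

R$119,099 > R$85,855, so the regular income tax governs.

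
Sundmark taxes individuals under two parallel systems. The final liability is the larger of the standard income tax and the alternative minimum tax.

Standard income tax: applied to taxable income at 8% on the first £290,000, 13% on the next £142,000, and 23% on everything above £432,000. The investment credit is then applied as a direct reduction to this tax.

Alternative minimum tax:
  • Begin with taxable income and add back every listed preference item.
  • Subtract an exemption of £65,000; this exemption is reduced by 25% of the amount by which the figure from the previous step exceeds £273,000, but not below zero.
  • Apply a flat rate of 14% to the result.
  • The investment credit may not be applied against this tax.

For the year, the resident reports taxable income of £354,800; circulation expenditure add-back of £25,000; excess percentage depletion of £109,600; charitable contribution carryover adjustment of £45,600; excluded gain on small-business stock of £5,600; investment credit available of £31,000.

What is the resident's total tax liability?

Standard income tax:
  £290,000 × 8% = £23,200
  £64,800 × 13% = £8,424
  → £31,624
  Less investment credit £31,000 → £624

Alternative minimum tax:
  Adjusted income: £354,800 + £25,000 + £109,600 + £45,600 + £5,600 = £540,600
  Exemption: 25% × (£540,600 − £273,000) = £66,900 ≥ £65,000, so the exemption is fully phased out
  Base: £540,600 − £0 = £540,600
  £540,600 × 14% = £75,684

£75,684 > £624, so the alternative minimum tax is the binding amount.

£75,684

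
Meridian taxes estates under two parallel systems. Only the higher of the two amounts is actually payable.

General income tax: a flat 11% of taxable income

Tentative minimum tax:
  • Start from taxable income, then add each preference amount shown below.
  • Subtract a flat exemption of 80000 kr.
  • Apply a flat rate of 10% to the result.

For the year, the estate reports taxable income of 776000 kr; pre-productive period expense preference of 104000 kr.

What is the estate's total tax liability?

Tentative minimum tax:
  Adjusted income: 776000 kr + 104000 kr = 880000 kr
  Less exemption 80000 kr → base 800000 kr
  800000 kr × 10% = 80000 kr

General income tax:
  776000 kr × 11% = 85360 kr

85360 kr > 80000 kr, so the general income tax governs.

85360 kr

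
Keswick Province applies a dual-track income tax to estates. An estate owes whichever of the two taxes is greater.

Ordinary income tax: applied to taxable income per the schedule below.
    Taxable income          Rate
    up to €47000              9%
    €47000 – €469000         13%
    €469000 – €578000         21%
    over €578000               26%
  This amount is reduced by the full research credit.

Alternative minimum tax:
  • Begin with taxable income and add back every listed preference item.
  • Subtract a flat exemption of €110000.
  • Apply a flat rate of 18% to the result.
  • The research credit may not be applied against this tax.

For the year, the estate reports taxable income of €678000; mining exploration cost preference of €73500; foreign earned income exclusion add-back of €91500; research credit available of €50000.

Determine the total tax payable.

Ordinary income tax:
  €47000 × 9% = €4230
  €422000 × 13% = €54860
  €109000 × 21% = €22890
  €100000 × 26% = €26000
  → €107980
  Less research credit €50000 → €57980

Alternative minimum tax:
  Adjusted income: €678000 + €73500 + €91500 = €843000
  Less exemption €110000 → base €733000
  €733000 × 18% = €131940

€131940 > €57980, so the alternative minimum tax is the binding amount.

€131940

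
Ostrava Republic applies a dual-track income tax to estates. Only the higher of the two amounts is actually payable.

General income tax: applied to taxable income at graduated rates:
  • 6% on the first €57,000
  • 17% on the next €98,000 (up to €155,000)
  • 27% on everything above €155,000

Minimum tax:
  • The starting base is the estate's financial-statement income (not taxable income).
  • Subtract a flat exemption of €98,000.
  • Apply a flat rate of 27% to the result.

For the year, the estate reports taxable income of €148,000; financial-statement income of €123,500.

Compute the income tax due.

€18,890

Minimum tax:
  Base (financial-statement income): €123,500
  Less exemption €98,000 → base €25,500
  €25,500 × 27% = €6,885

General income tax:
  €57,000 × 6% = €3,420
  €91,000 × 17% = €15,470
  → €18,890

€18,890 > €6,885, so the general income tax governs.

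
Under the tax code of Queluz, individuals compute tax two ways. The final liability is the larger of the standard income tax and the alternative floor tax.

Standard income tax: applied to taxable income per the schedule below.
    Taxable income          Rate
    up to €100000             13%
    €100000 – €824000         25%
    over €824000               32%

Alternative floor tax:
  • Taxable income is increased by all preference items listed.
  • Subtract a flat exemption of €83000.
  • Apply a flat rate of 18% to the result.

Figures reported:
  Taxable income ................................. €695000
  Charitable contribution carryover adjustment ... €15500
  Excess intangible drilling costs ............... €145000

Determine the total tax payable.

€161750

Standard income tax:
  €100000 × 13% = €13000
  €595000 × 25% = €148750
  → €161750

Alternative floor tax:
  Adjusted income: €695000 + €15500 + €145000 = €855500
  Less exemption €83000 → base €772500
  €772500 × 18% = €139050

€161750 > €139050, so the standard income tax governs.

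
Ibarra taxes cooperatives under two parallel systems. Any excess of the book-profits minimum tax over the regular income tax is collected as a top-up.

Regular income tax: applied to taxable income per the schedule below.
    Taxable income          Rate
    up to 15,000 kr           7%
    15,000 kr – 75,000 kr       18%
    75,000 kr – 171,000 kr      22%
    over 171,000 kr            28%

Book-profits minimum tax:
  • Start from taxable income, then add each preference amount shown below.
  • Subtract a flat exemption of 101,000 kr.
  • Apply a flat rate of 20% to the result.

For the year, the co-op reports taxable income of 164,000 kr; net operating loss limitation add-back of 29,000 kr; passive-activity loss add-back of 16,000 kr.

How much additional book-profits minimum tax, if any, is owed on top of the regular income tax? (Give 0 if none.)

0 kr

Book-profits minimum tax:
  Adjusted income: 164,000 kr + 29,000 kr + 16,000 kr = 209,000 kr
  Less exemption 101,000 kr → base 108,000 kr
  108,000 kr × 20% = 21,600 kr

Regular income tax:
  15,000 kr × 7% = 1,050 kr
  60,000 kr × 18% = 10,800 kr
  89,000 kr × 22% = 19,580 kr
  → 31,430 kr

21,600 kr ≤ 31,430 kr, so no add-on is due.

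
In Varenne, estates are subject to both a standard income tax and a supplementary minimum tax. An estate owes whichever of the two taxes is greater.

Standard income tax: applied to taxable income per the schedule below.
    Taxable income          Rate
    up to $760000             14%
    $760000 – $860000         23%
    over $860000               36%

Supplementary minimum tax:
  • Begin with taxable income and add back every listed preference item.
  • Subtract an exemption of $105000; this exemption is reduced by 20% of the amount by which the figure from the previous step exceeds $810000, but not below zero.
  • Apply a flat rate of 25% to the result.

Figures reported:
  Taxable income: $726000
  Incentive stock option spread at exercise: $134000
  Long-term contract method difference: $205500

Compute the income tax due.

$252900

Supplementary minimum tax:
  Adjusted income: $726000 + $134000 + $205500 = $1065500
  Exemption: $105000 − 20% × ($1065500 − $810000) = $105000 − $51100 = $53900
  Base: $1065500 − $53900 = $1011600
  $1011600 × 25% = $252900

Standard income tax:
  $726000 × 14% = $101640

$252900 > $101640, so the supplementary minimum tax is the binding amount.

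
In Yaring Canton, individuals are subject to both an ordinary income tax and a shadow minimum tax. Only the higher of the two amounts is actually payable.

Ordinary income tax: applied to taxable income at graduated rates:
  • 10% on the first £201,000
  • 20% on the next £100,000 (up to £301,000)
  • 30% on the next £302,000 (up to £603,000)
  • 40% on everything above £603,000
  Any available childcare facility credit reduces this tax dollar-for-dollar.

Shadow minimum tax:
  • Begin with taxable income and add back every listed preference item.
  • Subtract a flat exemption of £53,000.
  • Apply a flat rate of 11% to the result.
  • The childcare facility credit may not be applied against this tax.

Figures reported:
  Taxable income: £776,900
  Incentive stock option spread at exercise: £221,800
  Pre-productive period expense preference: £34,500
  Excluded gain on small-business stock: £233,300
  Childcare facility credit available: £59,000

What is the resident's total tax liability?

£141,260

Shadow minimum tax:
  Adjusted income: £776,900 + £221,800 + £34,500 + £233,300 = £1,266,500
  Less exemption £53,000 → base £1,213,500
  £1,213,500 × 11% = £133,485

Ordinary income tax:
  £201,000 × 10% = £20,100
  £100,000 × 20% = £20,000
  £302,000 × 30% = £90,600
  £173,900 × 40% = £69,560
  → £200,260
  Less childcare facility credit £59,000 → £141,260

£141,260 > £133,485, so the ordinary income tax governs.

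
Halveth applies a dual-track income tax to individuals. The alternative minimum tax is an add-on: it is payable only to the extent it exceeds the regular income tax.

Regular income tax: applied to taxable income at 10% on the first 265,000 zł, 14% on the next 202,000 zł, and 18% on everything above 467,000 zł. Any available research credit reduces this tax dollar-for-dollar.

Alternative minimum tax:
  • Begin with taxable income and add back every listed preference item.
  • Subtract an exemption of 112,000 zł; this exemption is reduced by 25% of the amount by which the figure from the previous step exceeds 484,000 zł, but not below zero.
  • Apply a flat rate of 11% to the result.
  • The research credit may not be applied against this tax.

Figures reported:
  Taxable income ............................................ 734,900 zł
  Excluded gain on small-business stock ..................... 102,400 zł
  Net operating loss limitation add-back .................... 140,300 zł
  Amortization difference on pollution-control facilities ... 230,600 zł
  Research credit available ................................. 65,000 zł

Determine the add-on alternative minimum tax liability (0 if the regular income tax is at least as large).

Regular income tax:
  265,000 zł × 10% = 26,500 zł
  202,000 zł × 14% = 28,280 zł
  267,900 zł × 18% = 48,222 zł
  → 103,002 zł
  Less research credit 65,000 zł → 38,002 zł

Alternative minimum tax:
  Adjusted income: 734,900 zł + 102,400 zł + 140,300 zł + 230,600 zł = 1,208,200 zł
  Exemption: 25% × (1,208,200 zł − 484,000 zł) = 181,050 zł ≥ 112,000 zł, so the exemption is fully phased out
  Base: 1,208,200 zł − 0 zł = 1,208,200 zł
  1,208,200 zł × 11% = 132,902 zł

Excess of alternative minimum tax over regular income tax: 132,902 zł − 38,002 zł = 94,900 zł.

94,900 zł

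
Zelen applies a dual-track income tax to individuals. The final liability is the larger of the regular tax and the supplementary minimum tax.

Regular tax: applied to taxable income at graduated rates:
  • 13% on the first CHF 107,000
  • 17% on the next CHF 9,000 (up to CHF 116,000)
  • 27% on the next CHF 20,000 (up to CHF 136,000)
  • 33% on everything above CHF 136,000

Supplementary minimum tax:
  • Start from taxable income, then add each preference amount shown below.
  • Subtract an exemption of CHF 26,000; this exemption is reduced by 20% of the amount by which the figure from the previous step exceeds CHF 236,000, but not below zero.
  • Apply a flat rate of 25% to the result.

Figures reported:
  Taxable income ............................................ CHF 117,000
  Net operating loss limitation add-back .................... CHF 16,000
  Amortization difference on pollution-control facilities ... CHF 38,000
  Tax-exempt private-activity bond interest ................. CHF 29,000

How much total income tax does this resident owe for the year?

Regular tax:
  CHF 107,000 × 13% = CHF 13,910
  CHF 9,000 × 17% = CHF 1,530
  CHF 1,000 × 27% = CHF 270
  → CHF 15,710

Supplementary minimum tax:
  Adjusted income: CHF 117,000 + CHF 16,000 + CHF 38,000 + CHF 29,000 = CHF 200,000
  Exemption: CHF 200,000 ≤ CHF 236,000, so full CHF 26,000 applies
  Base: CHF 200,000 − CHF 26,000 = CHF 174,000
  CHF 174,000 × 25% = CHF 43,500

CHF 43,500 > CHF 15,710, so the supplementary minimum tax is the binding amount.

CHF 43,500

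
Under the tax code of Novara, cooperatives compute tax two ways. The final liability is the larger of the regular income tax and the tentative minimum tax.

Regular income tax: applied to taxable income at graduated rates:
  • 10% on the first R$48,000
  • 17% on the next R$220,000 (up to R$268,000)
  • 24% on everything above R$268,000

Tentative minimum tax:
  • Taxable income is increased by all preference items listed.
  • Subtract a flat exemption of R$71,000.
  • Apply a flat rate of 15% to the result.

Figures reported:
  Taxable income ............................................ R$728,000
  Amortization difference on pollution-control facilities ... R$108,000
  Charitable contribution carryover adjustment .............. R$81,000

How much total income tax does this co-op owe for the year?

Regular income tax:
  R$48,000 × 10% = R$4,800
  R$220,000 × 17% = R$37,400
  R$460,000 × 24% = R$110,400
  → R$152,600

Tentative minimum tax:
  Adjusted income: R$728,000 + R$108,000 + R$81,000 = R$917,000
  Less exemption R$71,000 → base R$846,000
  R$846,000 × 15% = R$126,900

R$152,600 > R$126,900, so the regular income tax governs.

R$152,600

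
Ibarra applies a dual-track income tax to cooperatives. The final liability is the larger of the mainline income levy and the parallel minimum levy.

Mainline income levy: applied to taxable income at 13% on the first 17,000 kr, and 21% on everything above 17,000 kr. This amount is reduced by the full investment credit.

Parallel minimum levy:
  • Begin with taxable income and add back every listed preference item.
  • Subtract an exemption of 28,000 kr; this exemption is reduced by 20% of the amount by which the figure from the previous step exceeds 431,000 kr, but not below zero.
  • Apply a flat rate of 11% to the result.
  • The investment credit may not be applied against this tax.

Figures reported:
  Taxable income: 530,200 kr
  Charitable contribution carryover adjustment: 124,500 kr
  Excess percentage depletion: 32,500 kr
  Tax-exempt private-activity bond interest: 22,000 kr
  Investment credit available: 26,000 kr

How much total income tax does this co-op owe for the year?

Mainline income levy:
  17,000 kr × 13% = 2,210 kr
  513,200 kr × 21% = 107,772 kr
  → 109,982 kr
  Less investment credit 26,000 kr → 83,982 kr

Parallel minimum levy:
  Adjusted income: 530,200 kr + 124,500 kr + 32,500 kr + 22,000 kr = 709,200 kr
  Exemption: 20% × (709,200 kr − 431,000 kr) = 55,640 kr ≥ 28,000 kr, so the exemption is fully phased out
  Base: 709,200 kr − 0 kr = 709,200 kr
  709,200 kr × 11% = 78,012 kr

83,982 kr > 78,012 kr, so the mainline income levy governs.

83,982 kr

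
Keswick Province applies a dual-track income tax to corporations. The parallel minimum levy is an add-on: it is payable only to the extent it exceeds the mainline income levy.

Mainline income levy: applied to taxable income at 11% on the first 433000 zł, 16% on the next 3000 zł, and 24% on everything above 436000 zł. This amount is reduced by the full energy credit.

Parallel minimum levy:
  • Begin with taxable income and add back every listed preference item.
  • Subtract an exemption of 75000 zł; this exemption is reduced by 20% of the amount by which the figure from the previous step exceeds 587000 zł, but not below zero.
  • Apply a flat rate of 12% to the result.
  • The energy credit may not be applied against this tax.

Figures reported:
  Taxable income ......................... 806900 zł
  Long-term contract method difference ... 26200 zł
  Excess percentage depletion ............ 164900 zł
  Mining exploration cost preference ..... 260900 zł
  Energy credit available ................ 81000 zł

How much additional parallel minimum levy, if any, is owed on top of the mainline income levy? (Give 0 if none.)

94942 zł

Parallel minimum levy:
  Adjusted income: 806900 zł + 26200 zł + 164900 zł + 260900 zł = 1258900 zł
  Exemption: 20% × (1258900 zł − 587000 zł) = 134380 zł ≥ 75000 zł, so the exemption is fully phased out
  Base: 1258900 zł − 0 zł = 1258900 zł
  1258900 zł × 12% = 151068 zł

Mainline income levy:
  433000 zł × 11% = 47630 zł
  3000 zł × 16% = 480 zł
  370900 zł × 24% = 89016 zł
  → 137126 zł
  Less energy credit 81000 zł → 56126 zł

Excess of parallel minimum levy over mainline income levy: 151068 zł − 56126 zł = 94942 zł.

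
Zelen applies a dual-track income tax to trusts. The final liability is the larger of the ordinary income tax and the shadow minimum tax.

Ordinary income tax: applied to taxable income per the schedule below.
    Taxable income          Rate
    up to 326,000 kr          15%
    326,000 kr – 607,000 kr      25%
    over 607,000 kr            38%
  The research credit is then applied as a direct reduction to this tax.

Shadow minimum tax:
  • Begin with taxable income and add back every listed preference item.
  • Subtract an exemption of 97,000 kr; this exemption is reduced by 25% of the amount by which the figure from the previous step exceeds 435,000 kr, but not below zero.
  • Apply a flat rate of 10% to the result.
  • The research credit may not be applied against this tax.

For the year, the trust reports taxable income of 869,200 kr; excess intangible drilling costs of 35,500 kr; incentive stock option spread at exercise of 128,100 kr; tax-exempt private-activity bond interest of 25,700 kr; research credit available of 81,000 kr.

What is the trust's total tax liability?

Shadow minimum tax:
  Adjusted income: 869,200 kr + 35,500 kr + 128,100 kr + 25,700 kr = 1,058,500 kr
  Exemption: 25% × (1,058,500 kr − 435,000 kr) = 155,875 kr ≥ 97,000 kr, so the exemption is fully phased out
  Base: 1,058,500 kr − 0 kr = 1,058,500 kr
  1,058,500 kr × 10% = 105,850 kr

Ordinary income tax:
  326,000 kr × 15% = 48,900 kr
  281,000 kr × 25% = 70,250 kr
  262,200 kr × 38% = 99,636 kr
  → 218,786 kr
  Less research credit 81,000 kr → 137,786 kr

137,786 kr > 105,850 kr, so the ordinary income tax governs.

137,786 kr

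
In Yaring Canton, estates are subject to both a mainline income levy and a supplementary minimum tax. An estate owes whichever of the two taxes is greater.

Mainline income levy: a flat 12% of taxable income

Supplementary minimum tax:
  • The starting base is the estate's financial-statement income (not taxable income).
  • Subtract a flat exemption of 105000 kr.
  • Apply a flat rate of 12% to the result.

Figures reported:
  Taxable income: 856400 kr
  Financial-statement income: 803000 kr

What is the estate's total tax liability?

102768 kr

Mainline income levy:
  856400 kr × 12% = 102768 kr

Supplementary minimum tax:
  Base (financial-statement income): 803000 kr
  Less exemption 105000 kr → base 698000 kr
  698000 kr × 12% = 83760 kr

102768 kr > 83760 kr, so the mainline income levy governs.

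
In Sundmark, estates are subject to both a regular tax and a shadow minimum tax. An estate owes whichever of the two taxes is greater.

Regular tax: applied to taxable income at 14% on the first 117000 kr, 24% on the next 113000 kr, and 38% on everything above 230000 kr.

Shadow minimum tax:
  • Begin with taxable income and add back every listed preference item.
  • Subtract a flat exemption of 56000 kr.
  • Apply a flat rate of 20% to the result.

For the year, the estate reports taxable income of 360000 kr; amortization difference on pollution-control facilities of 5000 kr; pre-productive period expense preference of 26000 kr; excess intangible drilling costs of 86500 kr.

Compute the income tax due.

Regular tax:
  117000 kr × 14% = 16380 kr
  113000 kr × 24% = 27120 kr
  130000 kr × 38% = 49400 kr
  → 92900 kr

Shadow minimum tax:
  Adjusted income: 360000 kr + 5000 kr + 26000 kr + 86500 kr = 477500 kr
  Less exemption 56000 kr → base 421500 kr
  421500 kr × 20% = 84300 kr

92900 kr > 84300 kr, so the regular tax governs.

92900 kr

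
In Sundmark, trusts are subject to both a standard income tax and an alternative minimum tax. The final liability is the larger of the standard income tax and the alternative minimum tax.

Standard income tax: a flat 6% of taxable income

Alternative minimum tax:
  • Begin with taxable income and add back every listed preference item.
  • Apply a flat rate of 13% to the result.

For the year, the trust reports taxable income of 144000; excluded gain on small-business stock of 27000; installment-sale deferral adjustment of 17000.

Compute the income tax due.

24440

Alternative minimum tax:
  Adjusted income: 144000 + 27000 + 17000 = 188000
  188000 × 13% = 24440

Standard income tax:
  144000 × 6% = 8640

24440 > 8640, so the alternative minimum tax is the binding amount.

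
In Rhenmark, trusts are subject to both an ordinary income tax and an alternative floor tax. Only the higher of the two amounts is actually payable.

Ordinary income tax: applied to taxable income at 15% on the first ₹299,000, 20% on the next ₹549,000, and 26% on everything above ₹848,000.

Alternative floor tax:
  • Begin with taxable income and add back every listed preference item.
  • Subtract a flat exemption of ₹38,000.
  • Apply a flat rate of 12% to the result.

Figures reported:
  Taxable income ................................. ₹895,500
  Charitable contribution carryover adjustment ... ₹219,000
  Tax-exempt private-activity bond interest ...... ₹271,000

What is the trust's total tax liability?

Alternative floor tax:
  Adjusted income: ₹895,500 + ₹219,000 + ₹271,000 = ₹1,385,500
  Less exemption ₹38,000 → base ₹1,347,500
  ₹1,347,500 × 12% = ₹161,700

Ordinary income tax:
  ₹299,000 × 15% = ₹44,850
  ₹549,000 × 20% = ₹109,800
  ₹47,500 × 26% = ₹12,350
  → ₹167,000

₹167,000 > ₹161,700, so the ordinary income tax governs.

₹167,000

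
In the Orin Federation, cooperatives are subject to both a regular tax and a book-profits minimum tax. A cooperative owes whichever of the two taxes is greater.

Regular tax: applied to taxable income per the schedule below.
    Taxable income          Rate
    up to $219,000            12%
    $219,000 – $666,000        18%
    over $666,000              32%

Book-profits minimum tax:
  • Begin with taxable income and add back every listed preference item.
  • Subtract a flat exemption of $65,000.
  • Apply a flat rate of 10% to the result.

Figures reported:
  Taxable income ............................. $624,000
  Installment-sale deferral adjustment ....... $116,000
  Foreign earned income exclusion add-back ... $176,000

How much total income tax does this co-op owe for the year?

$99,180

Book-profits minimum tax:
  Adjusted income: $624,000 + $116,000 + $176,000 = $916,000
  Less exemption $65,000 → base $851,000
  $851,000 × 10% = $85,100

Regular tax:
  $219,000 × 12% = $26,280
  $405,000 × 18% = $72,900
  → $99,180

$99,180 > $85,100, so the regular tax governs.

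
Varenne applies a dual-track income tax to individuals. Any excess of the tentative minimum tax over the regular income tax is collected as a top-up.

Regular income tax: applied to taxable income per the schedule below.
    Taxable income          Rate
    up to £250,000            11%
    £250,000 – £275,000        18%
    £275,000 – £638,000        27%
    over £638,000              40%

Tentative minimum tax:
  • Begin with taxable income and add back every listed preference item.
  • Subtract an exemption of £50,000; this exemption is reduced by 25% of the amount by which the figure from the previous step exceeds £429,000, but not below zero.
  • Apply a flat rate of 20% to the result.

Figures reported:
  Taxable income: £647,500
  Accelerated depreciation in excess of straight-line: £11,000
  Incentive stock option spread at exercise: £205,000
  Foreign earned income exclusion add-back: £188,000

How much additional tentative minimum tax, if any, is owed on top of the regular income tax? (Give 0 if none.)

£76,490

Tentative minimum tax:
  Adjusted income: £647,500 + £11,000 + £205,000 + £188,000 = £1,051,500
  Exemption: 25% × (£1,051,500 − £429,000) = £155,625 ≥ £50,000, so the exemption is fully phased out
  Base: £1,051,500 − £0 = £1,051,500
  £1,051,500 × 20% = £210,300

Regular income tax:
  £250,000 × 11% = £27,500
  £25,000 × 18% = £4,500
  £363,000 × 27% = £98,010
  £9,500 × 40% = £3,800
  → £133,810

Excess of tentative minimum tax over regular income tax: £210,300 − £133,810 = £76,490.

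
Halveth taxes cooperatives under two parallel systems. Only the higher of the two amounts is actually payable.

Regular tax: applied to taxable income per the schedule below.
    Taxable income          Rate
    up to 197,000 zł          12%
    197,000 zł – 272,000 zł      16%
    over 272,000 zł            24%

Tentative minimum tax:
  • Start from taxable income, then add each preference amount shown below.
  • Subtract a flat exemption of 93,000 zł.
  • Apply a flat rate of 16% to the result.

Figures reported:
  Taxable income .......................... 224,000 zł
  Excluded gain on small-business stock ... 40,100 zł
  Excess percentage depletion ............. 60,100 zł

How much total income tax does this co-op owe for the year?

Tentative minimum tax:
  Adjusted income: 224,000 zł + 40,100 zł + 60,100 zł = 324,200 zł
  Less exemption 93,000 zł → base 231,200 zł
  231,200 zł × 16% = 36,992 zł

Regular tax:
  197,000 zł × 12% = 23,640 zł
  27,000 zł × 16% = 4,320 zł
  → 27,960 zł

36,992 zł > 27,960 zł, so the tentative minimum tax is the binding amount.

36,992 zł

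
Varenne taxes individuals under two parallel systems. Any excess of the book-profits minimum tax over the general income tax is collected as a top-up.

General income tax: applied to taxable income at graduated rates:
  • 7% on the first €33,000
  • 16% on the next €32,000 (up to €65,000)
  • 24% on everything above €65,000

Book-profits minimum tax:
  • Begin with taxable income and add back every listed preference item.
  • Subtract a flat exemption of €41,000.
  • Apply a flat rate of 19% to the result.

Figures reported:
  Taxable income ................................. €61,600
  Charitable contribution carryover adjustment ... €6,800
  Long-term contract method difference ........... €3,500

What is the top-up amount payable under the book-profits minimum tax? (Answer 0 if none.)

€0

Book-profits minimum tax:
  Adjusted income: €61,600 + €6,800 + €3,500 = €71,900
  Less exemption €41,000 → base €30,900
  €30,900 × 19% = €5,871

General income tax:
  €33,000 × 7% = €2,310
  €28,600 × 16% = €4,576
  → €6,886

€5,871 ≤ €6,886, so no add-on is due.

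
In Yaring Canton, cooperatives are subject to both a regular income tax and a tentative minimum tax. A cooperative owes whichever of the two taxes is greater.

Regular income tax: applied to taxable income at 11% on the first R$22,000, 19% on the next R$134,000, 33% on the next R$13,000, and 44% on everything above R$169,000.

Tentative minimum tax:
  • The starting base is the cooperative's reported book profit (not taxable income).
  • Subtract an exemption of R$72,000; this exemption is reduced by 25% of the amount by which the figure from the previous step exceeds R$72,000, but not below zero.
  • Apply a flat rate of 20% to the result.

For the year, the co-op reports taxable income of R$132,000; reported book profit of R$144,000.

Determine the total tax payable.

R$23,320

Tentative minimum tax:
  Base (reported book profit): R$144,000
  Exemption: R$72,000 − 25% × (R$144,000 − R$72,000) = R$72,000 − R$18,000 = R$54,000
  Base: R$144,000 − R$54,000 = R$90,000
  R$90,000 × 20% = R$18,000

Regular income tax:
  R$22,000 × 11% = R$2,420
  R$110,000 × 19% = R$20,900
  → R$23,320

R$23,320 > R$18,000, so the regular income tax governs.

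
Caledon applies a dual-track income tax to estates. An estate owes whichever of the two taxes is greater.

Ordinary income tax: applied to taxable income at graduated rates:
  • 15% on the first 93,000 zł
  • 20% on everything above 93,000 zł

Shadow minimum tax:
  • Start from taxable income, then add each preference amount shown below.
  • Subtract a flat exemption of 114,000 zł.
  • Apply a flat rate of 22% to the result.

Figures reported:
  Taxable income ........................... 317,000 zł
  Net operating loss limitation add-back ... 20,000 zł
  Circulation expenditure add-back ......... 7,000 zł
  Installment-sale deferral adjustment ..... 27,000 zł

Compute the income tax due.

Ordinary income tax:
  93,000 zł × 15% = 13,950 zł
  224,000 zł × 20% = 44,800 zł
  → 58,750 zł

Shadow minimum tax:
  Adjusted income: 317,000 zł + 20,000 zł + 7,000 zł + 27,000 zł = 371,000 zł
  Less exemption 114,000 zł → base 257,000 zł
  257,000 zł × 22% = 56,540 zł

58,750 zł > 56,540 zł, so the ordinary income tax governs.

58,750 zł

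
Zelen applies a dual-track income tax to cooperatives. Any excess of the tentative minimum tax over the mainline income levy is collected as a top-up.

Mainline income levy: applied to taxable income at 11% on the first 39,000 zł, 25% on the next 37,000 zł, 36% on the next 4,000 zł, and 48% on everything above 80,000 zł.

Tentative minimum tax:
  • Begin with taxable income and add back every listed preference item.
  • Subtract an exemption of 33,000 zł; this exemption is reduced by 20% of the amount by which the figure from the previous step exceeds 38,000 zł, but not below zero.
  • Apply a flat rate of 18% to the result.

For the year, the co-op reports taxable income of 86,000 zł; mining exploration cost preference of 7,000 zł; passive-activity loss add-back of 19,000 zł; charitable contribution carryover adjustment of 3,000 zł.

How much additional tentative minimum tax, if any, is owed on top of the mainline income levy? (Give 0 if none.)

0 zł

Tentative minimum tax:
  Adjusted income: 86,000 zł + 7,000 zł + 19,000 zł + 3,000 zł = 115,000 zł
  Exemption: 33,000 zł − 20% × (115,000 zł − 38,000 zł) = 33,000 zł − 15,400 zł = 17,600 zł
  Base: 115,000 zł − 17,600 zł = 97,400 zł
  97,400 zł × 18% = 17,532 zł

Mainline income levy:
  39,000 zł × 11% = 4,290 zł
  37,000 zł × 25% = 9,250 zł
  4,000 zł × 36% = 1,440 zł
  6,000 zł × 48% = 2,880 zł
  → 17,860 zł

17,532 zł ≤ 17,860 zł, so no add-on is due.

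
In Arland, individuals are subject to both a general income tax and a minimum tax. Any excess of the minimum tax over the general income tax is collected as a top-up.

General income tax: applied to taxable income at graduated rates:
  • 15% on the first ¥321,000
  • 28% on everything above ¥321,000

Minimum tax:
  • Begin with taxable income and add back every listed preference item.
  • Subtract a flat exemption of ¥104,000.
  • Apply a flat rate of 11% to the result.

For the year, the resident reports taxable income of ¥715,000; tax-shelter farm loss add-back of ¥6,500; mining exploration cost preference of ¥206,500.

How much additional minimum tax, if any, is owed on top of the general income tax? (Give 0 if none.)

General income tax:
  ¥321,000 × 15% = ¥48,150
  ¥394,000 × 28% = ¥110,320
  → ¥158,470

Minimum tax:
  Adjusted income: ¥715,000 + ¥6,500 + ¥206,500 = ¥928,000
  Less exemption ¥104,000 → base ¥824,000
  ¥824,000 × 11% = ¥90,640

¥90,640 ≤ ¥158,470, so no add-on is due.

¥0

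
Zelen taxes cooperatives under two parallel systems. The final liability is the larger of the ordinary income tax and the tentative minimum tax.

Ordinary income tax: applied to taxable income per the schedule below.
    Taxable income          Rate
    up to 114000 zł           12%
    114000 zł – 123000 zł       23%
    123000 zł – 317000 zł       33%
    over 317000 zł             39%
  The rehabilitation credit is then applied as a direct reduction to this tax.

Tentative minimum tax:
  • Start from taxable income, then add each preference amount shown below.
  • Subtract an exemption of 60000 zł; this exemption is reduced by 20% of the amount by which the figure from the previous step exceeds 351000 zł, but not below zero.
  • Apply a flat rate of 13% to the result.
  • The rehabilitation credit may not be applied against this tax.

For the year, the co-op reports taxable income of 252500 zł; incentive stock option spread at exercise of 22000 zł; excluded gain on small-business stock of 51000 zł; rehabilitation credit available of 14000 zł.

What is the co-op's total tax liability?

44485 zł

Ordinary income tax:
  114000 zł × 12% = 13680 zł
  9000 zł × 23% = 2070 zł
  129500 zł × 33% = 42735 zł
  → 58485 zł
  Less rehabilitation credit 14000 zł → 44485 zł

Tentative minimum tax:
  Adjusted income: 252500 zł + 22000 zł + 51000 zł = 325500 zł
  Exemption: 325500 zł ≤ 351000 zł, so full 60000 zł applies
  Base: 325500 zł − 60000 zł = 265500 zł
  265500 zł × 13% = 34515 zł

44485 zł > 34515 zł, so the ordinary income tax governs.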